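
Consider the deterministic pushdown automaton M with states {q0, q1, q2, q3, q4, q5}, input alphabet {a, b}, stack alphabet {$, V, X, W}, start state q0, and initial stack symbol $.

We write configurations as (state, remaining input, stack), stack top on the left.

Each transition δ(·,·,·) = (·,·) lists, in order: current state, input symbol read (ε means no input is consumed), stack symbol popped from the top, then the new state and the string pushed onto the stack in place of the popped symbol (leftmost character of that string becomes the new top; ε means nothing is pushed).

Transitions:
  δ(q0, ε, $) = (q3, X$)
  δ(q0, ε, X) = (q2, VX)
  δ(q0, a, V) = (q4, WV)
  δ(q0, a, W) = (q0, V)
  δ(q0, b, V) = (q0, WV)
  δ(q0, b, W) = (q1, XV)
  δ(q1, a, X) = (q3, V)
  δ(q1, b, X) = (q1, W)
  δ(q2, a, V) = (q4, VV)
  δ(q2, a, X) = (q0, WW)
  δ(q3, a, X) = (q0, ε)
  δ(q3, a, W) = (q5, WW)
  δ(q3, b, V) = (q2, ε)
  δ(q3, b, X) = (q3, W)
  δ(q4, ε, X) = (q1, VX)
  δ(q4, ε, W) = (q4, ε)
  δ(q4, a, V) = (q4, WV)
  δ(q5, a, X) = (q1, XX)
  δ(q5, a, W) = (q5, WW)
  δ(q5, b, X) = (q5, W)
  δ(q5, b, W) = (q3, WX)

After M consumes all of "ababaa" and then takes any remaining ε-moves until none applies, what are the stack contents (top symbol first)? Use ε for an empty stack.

(q0, ababaa, $)
  ε-move, top $: go to q3, push X$ → (q3, ababaa, X$)
  read a, top X: go to q0, push ε → (q0, babaa, $)
  ε-move, top $: go to q3, push X$ → (q3, babaa, X$)
  read b, top X: go to q3, push W → (q3, abaa, W$)
  read a, top W: go to q5, push WW → (q5, baa, WW$)
  read b, top W: go to q3, push WX → (q3, aa, WXW$)
  read a, top W: go to q5, push WW → (q5, a, WWXW$)
  read a, top W: go to q5, push WW → (q5, ε, WWWXW$)
All input consumed in state q5 with stack WWWXW$.

WWWXW$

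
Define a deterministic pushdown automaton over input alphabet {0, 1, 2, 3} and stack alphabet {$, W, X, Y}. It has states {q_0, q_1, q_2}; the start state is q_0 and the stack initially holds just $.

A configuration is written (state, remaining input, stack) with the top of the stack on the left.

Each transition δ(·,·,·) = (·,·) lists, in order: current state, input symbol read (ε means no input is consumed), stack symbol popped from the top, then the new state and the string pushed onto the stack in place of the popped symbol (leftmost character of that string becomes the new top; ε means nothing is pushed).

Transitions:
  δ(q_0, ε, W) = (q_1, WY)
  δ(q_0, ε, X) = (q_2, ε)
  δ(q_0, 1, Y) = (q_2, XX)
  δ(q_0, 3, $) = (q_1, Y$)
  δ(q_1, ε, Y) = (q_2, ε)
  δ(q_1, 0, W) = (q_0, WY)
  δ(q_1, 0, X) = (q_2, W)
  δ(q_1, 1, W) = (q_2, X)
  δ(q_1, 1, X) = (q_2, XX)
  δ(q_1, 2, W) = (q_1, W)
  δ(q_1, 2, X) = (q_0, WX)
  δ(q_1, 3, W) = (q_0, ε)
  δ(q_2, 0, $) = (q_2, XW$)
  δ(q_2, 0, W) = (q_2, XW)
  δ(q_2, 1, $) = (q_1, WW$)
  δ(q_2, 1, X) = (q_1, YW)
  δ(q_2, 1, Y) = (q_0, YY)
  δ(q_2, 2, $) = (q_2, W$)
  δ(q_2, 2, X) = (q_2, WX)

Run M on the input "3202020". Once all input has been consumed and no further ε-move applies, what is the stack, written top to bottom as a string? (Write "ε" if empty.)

XWXWXW$

(q_0, 3202020, $) ⊢ (q_1, 202020, Y$) ⊢ (q_2, 202020, $) ⊢ (q_2, 02020, W$) ⊢ (q_2, 2020, XW$) ⊢ (q_2, 020, WXW$) ⊢ (q_2, 20, XWXW$) ⊢ (q_2, 0, WXWXW$) ⊢ (q_2, ε, XWXWXW$)
All input consumed in state q_2 with stack XWXWXW$.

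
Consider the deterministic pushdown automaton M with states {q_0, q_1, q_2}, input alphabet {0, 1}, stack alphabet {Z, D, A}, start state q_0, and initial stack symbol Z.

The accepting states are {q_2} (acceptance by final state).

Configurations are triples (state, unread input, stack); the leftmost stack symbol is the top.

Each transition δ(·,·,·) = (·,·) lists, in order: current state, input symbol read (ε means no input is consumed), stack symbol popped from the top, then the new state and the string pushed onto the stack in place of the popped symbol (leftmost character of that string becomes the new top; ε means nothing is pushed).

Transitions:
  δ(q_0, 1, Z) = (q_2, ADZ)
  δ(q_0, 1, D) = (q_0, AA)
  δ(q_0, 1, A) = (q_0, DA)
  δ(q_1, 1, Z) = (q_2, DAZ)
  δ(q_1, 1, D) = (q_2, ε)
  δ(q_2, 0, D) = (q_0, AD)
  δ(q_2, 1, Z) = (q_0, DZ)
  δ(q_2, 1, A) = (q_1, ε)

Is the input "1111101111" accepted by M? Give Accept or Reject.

Reject

(q_0, 1111101111, Z) ⊢ (q_2, 111101111, ADZ) ⊢ (q_1, 11101111, DZ) ⊢ (q_2, 1101111, Z) ⊢ (q_0, 101111, DZ) ⊢ (q_0, 01111, AAZ)
No transition applies at (q_0, 01111, AAZ); input not fully consumed.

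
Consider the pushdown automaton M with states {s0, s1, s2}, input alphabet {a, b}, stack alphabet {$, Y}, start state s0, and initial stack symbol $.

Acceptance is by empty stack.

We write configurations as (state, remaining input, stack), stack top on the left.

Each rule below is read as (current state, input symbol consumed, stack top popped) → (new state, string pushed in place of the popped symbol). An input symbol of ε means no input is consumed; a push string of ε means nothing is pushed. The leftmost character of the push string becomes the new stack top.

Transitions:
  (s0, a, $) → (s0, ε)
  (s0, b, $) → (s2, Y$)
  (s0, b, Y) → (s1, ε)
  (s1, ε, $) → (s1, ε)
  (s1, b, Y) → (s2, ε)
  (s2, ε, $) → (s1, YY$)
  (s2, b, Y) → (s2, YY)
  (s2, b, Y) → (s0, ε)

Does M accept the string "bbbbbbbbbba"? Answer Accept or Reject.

One accepting computation: (s0, bbbbbbbbbba, $) ⊢ (s2, bbbbbbbbba, Y$) ⊢ (s2, bbbbbbbba, YY$) ⊢ (s2, bbbbbbba, YYY$) ⊢ (s2, bbbbbba, YYYY$) ⊢ (s0, bbbbba, YYY$) ⊢ (s1, bbbba, YY$) ⊢ (s2, bbba, Y$) ⊢ (s0, bba, $) ⊢ (s2, ba, Y$) ⊢ (s0, a, $) ⊢ (s0, ε, ε)
All input consumed and the stack is empty.

Accept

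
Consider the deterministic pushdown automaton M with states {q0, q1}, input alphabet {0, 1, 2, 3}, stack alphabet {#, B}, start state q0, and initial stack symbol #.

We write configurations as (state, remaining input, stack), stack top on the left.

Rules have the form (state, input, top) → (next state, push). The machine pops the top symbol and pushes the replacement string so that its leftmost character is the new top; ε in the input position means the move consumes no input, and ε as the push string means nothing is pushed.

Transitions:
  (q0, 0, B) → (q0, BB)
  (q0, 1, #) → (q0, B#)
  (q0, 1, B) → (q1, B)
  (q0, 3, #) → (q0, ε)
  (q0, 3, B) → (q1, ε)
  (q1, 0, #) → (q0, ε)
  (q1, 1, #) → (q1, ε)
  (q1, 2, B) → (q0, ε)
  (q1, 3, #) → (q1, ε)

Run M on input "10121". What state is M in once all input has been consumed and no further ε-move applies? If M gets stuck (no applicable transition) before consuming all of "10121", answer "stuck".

(q0, 10121, #) ⊢ (q0, 0121, B#) ⊢ (q0, 121, BB#) ⊢ (q1, 21, BB#) ⊢ (q0, 1, B#) ⊢ (q1, ε, B#)
All input consumed; M is in state q1.

q1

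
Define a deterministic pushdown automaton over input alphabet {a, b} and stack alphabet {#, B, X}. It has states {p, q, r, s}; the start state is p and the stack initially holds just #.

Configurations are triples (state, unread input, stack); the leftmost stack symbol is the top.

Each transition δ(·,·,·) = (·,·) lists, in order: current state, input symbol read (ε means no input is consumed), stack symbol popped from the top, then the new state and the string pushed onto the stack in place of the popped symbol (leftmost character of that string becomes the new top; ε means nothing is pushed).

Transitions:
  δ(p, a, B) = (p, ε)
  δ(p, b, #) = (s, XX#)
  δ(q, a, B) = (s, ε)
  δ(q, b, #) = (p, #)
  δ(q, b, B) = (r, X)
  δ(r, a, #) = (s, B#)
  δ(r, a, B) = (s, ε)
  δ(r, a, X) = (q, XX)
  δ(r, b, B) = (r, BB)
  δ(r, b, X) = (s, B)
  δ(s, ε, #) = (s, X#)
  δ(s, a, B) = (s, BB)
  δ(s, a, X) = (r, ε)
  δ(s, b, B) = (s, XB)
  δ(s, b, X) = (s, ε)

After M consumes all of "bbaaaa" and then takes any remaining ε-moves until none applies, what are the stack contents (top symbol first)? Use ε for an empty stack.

(p, bbaaaa, #) ⊢ (s, baaaa, XX#) ⊢ (s, aaaa, X#) ⊢ (r, aaa, #) ⊢ (s, aa, B#) ⊢ (s, a, BB#) ⊢ (s, ε, BBB#)
All input consumed in state s with stack BBB#.

BBB#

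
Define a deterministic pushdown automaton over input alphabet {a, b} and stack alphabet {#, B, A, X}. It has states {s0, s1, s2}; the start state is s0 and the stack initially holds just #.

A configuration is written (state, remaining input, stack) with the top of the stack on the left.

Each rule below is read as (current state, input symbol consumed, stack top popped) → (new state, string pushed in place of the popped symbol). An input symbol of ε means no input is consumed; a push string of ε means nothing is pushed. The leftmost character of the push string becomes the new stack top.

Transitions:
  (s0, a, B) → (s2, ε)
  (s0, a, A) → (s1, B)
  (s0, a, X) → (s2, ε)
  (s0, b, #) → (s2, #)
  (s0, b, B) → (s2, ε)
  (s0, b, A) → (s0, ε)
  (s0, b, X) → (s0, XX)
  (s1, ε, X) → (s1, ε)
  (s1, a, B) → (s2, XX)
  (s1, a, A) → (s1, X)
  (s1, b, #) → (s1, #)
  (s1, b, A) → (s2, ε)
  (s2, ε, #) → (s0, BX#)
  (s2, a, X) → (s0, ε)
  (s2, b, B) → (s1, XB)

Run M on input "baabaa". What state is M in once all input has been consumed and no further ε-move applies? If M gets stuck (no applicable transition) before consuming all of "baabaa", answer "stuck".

s0

(s0, baabaa, #) ⊢ (s2, aabaa, #) ⊢ (s0, aabaa, BX#) ⊢ (s2, abaa, X#) ⊢ (s0, baa, #) ⊢ (s2, aa, #) ⊢ (s0, aa, BX#) ⊢ (s2, a, X#) ⊢ (s0, ε, #)
All input consumed; M is in state s0.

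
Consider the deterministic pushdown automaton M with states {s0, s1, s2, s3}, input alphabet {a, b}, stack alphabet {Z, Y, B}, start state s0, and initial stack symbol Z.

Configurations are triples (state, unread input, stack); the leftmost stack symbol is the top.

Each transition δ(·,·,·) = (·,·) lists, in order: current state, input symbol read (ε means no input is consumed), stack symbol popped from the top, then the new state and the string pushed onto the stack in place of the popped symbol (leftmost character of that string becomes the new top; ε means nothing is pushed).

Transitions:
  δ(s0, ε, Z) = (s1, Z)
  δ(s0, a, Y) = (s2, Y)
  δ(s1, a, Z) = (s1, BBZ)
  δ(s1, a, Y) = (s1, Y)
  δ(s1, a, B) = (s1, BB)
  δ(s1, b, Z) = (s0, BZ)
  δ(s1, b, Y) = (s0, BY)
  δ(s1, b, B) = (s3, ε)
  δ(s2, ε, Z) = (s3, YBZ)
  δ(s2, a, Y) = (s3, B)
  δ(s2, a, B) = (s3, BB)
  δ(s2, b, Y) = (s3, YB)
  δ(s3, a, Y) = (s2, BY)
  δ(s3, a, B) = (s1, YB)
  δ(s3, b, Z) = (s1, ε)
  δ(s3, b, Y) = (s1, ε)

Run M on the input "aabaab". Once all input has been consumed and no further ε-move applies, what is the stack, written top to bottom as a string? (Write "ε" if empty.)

(s0, aabaab, Z)
  ε-move, top Z: go to s1, push Z → (s1, aabaab, Z)
  read a, top Z: go to s1, push BBZ → (s1, abaab, BBZ)
  read a, top B: go to s1, push BB → (s1, baab, BBBZ)
  read b, top B: go to s3, push ε → (s3, aab, BBZ)
  read a, top B: go to s1, push YB → (s1, ab, YBBZ)
  read a, top Y: go to s1, push Y → (s1, b, YBBZ)
  read b, top Y: go to s0, push BY → (s0, ε, BYBBZ)
All input consumed in state s0 with stack BYBBZ.

BYBBZ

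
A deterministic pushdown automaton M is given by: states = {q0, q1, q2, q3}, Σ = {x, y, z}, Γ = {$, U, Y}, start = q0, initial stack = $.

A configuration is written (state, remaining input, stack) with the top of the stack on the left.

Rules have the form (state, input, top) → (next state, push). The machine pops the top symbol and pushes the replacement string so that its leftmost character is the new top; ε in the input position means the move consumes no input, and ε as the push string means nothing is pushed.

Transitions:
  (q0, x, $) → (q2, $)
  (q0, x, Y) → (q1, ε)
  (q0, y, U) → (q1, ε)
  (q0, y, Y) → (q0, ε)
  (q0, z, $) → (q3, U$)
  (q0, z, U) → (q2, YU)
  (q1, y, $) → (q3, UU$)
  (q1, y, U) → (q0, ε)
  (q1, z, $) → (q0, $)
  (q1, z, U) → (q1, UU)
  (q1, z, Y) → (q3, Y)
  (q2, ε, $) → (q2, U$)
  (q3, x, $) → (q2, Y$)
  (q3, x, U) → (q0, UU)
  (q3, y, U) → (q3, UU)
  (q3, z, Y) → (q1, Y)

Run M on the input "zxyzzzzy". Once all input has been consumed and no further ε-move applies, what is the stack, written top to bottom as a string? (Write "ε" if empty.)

(q0, zxyzzzzy, $)
  read z, top $: go to q3, push U$ → (q3, xyzzzzy, U$)
  read x, top U: go to q0, push UU → (q0, yzzzzy, UU$)
  read y, top U: go to q1, push ε → (q1, zzzzy, U$)
  read z, top U: go to q1, push UU → (q1, zzzy, UU$)
  read z, top U: go to q1, push UU → (q1, zzy, UUU$)
  read z, top U: go to q1, push UU → (q1, zy, UUUU$)
  read z, top U: go to q1, push UU → (q1, y, UUUUU$)
  read y, top U: go to q0, push ε → (q0, ε, UUUU$)
All input consumed in state q0 with stack UUUU$.

UUUU$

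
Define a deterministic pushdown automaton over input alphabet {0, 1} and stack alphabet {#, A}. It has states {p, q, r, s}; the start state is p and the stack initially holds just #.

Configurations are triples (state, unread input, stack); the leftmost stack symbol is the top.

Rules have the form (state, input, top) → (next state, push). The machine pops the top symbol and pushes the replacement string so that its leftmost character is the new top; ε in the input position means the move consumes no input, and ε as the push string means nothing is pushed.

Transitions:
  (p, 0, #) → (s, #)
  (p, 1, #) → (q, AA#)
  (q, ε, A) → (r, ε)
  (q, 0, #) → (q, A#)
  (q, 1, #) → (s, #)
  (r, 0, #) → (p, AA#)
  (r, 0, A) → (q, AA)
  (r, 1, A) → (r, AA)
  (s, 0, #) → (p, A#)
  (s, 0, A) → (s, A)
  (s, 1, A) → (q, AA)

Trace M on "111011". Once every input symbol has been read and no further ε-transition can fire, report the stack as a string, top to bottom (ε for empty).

AAAAA#

(p, 111011, #)
  read 1, top #: go to q, push AA# → (q, 11011, AA#)
  ε-move, top A: go to r, push ε → (r, 11011, A#)
  read 1, top A: go to r, push AA → (r, 1011, AA#)
  read 1, top A: go to r, push AA → (r, 011, AAA#)
  read 0, top A: go to q, push AA → (q, 11, AAAA#)
  ε-move, top A: go to r, push ε → (r, 11, AAA#)
  read 1, top A: go to r, push AA → (r, 1, AAAA#)
  read 1, top A: go to r, push AA → (r, ε, AAAAA#)
All input consumed in state r with stack AAAAA#.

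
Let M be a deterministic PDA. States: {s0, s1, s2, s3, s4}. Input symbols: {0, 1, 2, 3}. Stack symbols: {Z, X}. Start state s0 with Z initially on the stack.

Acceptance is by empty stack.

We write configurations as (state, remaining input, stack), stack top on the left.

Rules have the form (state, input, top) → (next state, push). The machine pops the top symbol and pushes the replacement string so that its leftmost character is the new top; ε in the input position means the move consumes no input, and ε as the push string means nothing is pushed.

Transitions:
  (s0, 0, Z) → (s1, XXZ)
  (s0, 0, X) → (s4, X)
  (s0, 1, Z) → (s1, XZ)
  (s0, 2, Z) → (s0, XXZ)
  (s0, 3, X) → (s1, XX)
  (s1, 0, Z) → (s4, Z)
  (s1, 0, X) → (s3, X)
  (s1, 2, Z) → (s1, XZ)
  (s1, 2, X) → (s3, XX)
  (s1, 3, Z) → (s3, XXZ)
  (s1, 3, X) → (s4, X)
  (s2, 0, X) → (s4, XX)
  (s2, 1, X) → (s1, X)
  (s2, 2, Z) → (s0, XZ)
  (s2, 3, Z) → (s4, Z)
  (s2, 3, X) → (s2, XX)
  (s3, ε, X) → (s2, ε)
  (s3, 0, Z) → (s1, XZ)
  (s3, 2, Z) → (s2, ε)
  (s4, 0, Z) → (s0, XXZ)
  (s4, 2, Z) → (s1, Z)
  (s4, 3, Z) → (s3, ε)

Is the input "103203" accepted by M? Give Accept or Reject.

(s0, 103203, Z) ⊢ (s1, 03203, XZ) ⊢ (s3, 3203, XZ) ⊢ (s2, 3203, Z) ⊢ (s4, 203, Z) ⊢ (s1, 03, Z) ⊢ (s4, 3, Z) ⊢ (s3, ε, ε)
All input consumed and the stack is empty.

Accept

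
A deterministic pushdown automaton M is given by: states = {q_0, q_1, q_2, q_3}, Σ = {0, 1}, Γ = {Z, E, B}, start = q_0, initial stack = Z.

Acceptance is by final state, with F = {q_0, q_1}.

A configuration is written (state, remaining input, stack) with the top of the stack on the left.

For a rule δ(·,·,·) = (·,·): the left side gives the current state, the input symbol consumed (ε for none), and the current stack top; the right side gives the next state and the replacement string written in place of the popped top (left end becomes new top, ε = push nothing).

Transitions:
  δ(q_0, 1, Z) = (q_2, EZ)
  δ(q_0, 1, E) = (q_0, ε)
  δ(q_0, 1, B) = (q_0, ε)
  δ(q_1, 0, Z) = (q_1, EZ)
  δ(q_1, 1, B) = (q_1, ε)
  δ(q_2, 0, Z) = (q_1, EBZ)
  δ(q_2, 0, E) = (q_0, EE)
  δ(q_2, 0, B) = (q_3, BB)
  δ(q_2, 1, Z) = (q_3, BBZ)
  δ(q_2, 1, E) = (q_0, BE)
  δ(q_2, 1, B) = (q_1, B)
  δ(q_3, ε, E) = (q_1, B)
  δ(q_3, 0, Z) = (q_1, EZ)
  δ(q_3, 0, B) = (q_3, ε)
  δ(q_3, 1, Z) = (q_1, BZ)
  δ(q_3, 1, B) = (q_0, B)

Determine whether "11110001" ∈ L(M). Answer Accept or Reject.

(q_0, 11110001, Z)
  read 1, top Z: go to q_2, push EZ → (q_2, 1110001, EZ)
  read 1, top E: go to q_0, push BE → (q_0, 110001, BEZ)
  read 1, top B: go to q_0, push ε → (q_0, 10001, EZ)
  read 1, top E: go to q_0, push ε → (q_0, 0001, Z)
No transition applies at (q_0, 0001, Z); input not fully consumed.

Reject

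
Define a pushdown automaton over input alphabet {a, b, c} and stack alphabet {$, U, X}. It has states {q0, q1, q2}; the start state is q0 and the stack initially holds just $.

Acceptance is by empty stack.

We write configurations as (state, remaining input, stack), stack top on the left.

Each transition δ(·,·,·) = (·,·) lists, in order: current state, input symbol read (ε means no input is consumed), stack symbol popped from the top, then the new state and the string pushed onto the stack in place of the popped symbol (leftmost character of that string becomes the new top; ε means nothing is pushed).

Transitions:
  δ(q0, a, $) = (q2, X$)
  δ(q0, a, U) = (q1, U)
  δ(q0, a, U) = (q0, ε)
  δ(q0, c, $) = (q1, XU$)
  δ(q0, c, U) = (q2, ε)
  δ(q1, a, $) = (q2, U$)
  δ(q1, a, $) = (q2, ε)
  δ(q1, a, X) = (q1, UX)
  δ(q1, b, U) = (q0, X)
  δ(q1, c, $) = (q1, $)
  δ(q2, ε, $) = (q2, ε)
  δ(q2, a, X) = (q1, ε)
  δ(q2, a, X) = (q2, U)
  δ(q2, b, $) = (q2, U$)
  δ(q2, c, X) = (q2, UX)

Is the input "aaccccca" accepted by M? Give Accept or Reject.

One accepting computation: (q0, aaccccca, $) ⊢ (q2, accccca, X$) ⊢ (q1, ccccca, $) ⊢ (q1, cccca, $) ⊢ (q1, ccca, $) ⊢ (q1, cca, $) ⊢ (q1, ca, $) ⊢ (q1, a, $) ⊢ (q2, ε, ε)
All input consumed and the stack is empty.

Accept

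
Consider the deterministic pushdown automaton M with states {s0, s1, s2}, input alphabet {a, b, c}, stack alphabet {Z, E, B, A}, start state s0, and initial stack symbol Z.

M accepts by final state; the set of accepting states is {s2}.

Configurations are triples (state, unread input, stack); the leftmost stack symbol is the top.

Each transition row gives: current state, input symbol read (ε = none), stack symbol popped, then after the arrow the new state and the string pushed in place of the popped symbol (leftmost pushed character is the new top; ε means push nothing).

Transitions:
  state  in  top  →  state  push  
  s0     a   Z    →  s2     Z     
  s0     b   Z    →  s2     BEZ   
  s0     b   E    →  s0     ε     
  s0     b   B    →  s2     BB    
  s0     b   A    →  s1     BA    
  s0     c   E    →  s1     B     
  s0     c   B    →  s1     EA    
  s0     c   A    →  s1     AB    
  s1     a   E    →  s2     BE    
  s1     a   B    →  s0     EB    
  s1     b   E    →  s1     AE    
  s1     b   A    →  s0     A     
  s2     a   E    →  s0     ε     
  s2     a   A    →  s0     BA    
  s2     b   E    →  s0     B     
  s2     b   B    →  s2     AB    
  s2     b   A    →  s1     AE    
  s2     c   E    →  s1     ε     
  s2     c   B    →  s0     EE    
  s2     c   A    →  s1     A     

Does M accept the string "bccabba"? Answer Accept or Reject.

(s0, bccabba, Z)
  read b, top Z: go to s2, push BEZ → (s2, ccabba, BEZ)
  read c, top B: go to s0, push EE → (s0, cabba, EEEZ)
  read c, top E: go to s1, push B → (s1, abba, BEEZ)
  read a, top B: go to s0, push EB → (s0, bba, EBEEZ)
  read b, top E: go to s0, push ε → (s0, ba, BEEZ)
  read b, top B: go to s2, push BB → (s2, a, BBEEZ)
No transition applies at (s2, a, BBEEZ); input not fully consumed.

Reject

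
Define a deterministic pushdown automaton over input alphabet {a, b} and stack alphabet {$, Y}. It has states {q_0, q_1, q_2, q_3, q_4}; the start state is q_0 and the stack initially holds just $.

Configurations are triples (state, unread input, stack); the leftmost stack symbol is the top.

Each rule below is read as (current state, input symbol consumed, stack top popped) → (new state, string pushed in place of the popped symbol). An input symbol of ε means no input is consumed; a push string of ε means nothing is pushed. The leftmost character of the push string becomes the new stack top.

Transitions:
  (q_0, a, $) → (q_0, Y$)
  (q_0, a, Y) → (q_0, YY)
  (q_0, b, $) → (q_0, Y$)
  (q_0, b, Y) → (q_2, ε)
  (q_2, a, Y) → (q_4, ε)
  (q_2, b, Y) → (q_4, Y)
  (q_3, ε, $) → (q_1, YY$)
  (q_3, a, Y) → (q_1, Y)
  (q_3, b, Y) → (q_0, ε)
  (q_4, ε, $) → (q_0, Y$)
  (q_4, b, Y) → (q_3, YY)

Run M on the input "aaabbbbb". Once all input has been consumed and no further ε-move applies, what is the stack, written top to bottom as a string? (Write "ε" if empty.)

(q_0, aaabbbbb, $) ⊢ (q_0, aabbbbb, Y$) ⊢ (q_0, abbbbb, YY$) ⊢ (q_0, bbbbb, YYY$) ⊢ (q_2, bbbb, YY$) ⊢ (q_4, bbb, YY$) ⊢ (q_3, bb, YYY$) ⊢ (q_0, b, YY$) ⊢ (q_2, ε, Y$)
All input consumed in state q_2 with stack Y$.

Y$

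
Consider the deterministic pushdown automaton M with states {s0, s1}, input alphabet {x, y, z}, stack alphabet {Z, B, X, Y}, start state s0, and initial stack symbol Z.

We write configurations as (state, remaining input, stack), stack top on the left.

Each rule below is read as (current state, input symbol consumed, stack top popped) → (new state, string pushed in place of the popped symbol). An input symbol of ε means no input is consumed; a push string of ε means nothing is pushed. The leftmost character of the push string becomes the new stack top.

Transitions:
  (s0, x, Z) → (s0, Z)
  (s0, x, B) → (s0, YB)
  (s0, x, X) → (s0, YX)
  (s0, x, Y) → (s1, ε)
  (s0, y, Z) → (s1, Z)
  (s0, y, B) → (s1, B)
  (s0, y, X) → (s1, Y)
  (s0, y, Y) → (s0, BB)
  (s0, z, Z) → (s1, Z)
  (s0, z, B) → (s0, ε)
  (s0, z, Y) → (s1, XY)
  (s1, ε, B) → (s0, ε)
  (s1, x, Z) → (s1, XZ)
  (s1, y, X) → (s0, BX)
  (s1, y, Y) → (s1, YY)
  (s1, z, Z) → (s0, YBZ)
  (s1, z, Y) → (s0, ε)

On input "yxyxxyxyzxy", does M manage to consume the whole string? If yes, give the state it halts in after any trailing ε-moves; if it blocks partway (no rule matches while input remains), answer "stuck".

stuck

(s0, yxyxxyxyzxy, Z) ⊢ (s1, xyxxyxyzxy, Z) ⊢ (s1, yxxyxyzxy, XZ) ⊢ (s0, xxyxyzxy, BXZ) ⊢ (s0, xyxyzxy, YBXZ) ⊢ (s1, yxyzxy, BXZ) ⊢ (s0, yxyzxy, XZ) ⊢ (s1, xyzxy, YZ)
No transition for (s1, x, top Y); M blocks with input xyzxy remaining.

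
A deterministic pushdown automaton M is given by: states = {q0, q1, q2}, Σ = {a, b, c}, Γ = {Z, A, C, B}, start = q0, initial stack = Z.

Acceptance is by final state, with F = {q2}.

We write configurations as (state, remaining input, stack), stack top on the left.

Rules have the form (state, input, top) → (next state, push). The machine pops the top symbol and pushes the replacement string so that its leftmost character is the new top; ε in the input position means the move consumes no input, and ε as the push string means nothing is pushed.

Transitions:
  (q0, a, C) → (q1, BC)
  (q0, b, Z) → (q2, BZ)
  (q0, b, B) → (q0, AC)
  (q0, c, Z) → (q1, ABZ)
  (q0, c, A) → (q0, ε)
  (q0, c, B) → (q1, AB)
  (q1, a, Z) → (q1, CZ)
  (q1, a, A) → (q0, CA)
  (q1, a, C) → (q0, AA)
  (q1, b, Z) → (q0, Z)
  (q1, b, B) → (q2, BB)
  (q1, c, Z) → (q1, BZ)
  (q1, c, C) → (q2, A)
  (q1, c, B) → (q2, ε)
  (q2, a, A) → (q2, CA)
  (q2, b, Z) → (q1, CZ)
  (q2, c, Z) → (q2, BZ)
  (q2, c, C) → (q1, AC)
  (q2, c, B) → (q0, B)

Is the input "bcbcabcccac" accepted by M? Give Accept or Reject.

Reject

(q0, bcbcabcccac, Z)
  read b, top Z: go to q2, push BZ → (q2, cbcabcccac, BZ)
  read c, top B: go to q0, push B → (q0, bcabcccac, BZ)
  read b, top B: go to q0, push AC → (q0, cabcccac, ACZ)
  read c, top A: go to q0, push ε → (q0, abcccac, CZ)
  read a, top C: go to q1, push BC → (q1, bcccac, BCZ)
  read b, top B: go to q2, push BB → (q2, cccac, BBCZ)
  read c, top B: go to q0, push B → (q0, ccac, BBCZ)
  read c, top B: go to q1, push AB → (q1, cac, ABBCZ)
No transition applies at (q1, cac, ABBCZ); input not fully consumed.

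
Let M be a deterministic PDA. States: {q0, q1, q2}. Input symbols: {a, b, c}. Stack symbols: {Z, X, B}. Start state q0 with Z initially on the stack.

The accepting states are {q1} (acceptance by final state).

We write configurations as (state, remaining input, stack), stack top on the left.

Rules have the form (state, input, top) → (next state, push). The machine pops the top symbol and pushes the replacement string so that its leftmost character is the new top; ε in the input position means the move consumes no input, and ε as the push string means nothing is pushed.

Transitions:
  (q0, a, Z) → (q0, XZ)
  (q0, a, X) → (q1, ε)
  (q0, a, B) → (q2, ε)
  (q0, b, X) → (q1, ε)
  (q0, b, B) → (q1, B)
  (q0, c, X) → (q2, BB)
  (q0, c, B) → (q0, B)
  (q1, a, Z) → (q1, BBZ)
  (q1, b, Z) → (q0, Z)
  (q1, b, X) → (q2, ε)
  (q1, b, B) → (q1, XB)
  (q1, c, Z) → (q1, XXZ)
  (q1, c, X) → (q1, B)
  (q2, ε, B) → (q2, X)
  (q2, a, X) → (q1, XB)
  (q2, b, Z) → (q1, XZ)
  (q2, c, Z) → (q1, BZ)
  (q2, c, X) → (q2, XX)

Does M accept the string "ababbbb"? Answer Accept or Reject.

Reject

(q0, ababbbb, Z)
  read a, top Z: go to q0, push XZ → (q0, babbbb, XZ)
  read b, top X: go to q1, push ε → (q1, abbbb, Z)
  read a, top Z: go to q1, push BBZ → (q1, bbbb, BBZ)
  read b, top B: go to q1, push XB → (q1, bbb, XBBZ)
  read b, top X: go to q2, push ε → (q2, bb, BBZ)
  ε-move, top B: go to q2, push X → (q2, bb, XBZ)
No transition applies at (q2, bb, XBZ); input not fully consumed.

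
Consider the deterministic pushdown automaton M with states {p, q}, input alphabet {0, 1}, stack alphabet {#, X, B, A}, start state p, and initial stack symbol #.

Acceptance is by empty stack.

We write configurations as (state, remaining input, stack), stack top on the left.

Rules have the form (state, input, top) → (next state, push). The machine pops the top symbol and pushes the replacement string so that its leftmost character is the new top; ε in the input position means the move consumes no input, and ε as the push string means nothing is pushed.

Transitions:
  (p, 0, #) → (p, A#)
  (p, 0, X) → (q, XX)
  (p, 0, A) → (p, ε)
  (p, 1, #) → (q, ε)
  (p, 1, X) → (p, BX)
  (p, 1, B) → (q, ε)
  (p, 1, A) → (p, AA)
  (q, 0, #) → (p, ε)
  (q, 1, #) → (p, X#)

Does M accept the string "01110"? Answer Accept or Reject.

Reject

(p, 01110, #)
  read 0, top #: go to p, push A# → (p, 1110, A#)
  read 1, top A: go to p, push AA → (p, 110, AA#)
  read 1, top A: go to p, push AA → (p, 10, AAA#)
  read 1, top A: go to p, push AA → (p, 0, AAAA#)
  read 0, top A: go to p, push ε → (p, ε, AAA#)
All input consumed; stack is AAA#, not empty, and no further ε-move applies.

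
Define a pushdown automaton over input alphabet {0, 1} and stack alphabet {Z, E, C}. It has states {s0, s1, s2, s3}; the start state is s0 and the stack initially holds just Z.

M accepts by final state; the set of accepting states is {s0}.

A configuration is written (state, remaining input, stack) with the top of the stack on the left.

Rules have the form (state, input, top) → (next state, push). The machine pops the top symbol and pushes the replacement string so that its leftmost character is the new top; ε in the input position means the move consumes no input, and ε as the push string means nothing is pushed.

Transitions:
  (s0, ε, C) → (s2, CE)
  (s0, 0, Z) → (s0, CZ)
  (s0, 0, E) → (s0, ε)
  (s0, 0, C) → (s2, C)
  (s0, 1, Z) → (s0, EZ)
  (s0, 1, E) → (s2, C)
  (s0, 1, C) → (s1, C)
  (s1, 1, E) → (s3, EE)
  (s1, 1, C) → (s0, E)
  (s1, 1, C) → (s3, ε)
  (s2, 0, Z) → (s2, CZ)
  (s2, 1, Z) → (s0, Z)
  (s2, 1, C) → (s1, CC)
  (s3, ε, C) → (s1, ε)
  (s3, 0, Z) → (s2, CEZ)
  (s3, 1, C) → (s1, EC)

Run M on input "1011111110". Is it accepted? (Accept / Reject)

Accept

One accepting computation: (s0, 1011111110, Z) ⊢ (s0, 011111110, EZ) ⊢ (s0, 11111110, Z) ⊢ (s0, 1111110, EZ) ⊢ (s2, 111110, CZ) ⊢ (s1, 11110, CCZ) ⊢ (s0, 1110, ECZ) ⊢ (s2, 110, CCZ) ⊢ (s1, 10, CCCZ) ⊢ (s0, 0, ECCZ) ⊢ (s0, ε, CCZ)
All input consumed and state s0 ∈ F.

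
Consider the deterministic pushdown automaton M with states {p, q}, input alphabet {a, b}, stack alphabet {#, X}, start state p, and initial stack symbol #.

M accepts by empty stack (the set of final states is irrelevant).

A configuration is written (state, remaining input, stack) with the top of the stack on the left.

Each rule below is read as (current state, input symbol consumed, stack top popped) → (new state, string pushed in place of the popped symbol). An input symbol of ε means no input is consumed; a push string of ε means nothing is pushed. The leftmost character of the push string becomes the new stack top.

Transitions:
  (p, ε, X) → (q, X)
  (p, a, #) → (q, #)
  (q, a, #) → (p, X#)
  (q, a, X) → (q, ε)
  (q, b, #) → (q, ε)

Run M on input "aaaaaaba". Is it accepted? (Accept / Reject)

Reject

(p, aaaaaaba, #) ⊢ (q, aaaaaba, #) ⊢ (p, aaaaba, X#) ⊢ (q, aaaaba, X#) ⊢ (q, aaaba, #) ⊢ (p, aaba, X#) ⊢ (q, aaba, X#) ⊢ (q, aba, #) ⊢ (p, ba, X#) ⊢ (q, ba, X#)
No transition applies at (q, ba, X#); input not fully consumed.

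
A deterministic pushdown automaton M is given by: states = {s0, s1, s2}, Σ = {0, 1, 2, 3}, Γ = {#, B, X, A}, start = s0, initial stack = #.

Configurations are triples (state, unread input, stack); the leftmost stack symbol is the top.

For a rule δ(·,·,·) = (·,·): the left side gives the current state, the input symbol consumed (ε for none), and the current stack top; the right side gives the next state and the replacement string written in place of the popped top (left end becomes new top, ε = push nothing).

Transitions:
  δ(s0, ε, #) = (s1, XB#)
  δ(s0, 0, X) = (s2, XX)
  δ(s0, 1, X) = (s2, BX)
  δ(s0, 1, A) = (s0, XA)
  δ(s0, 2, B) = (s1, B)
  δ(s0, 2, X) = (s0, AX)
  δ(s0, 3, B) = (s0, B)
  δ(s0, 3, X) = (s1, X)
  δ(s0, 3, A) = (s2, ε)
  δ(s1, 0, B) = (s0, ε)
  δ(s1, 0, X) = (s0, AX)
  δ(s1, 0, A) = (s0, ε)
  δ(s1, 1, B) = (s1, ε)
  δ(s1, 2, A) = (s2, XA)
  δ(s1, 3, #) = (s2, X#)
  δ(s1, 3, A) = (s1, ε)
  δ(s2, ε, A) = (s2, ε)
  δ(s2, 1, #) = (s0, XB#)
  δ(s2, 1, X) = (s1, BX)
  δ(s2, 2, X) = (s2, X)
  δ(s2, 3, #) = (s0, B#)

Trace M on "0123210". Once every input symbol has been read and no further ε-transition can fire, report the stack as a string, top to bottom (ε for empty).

(s0, 0123210, #) ⊢ (s1, 0123210, XB#) ⊢ (s0, 123210, AXB#) ⊢ (s0, 23210, XAXB#) ⊢ (s0, 3210, AXAXB#) ⊢ (s2, 210, XAXB#) ⊢ (s2, 10, XAXB#) ⊢ (s1, 0, BXAXB#) ⊢ (s0, ε, XAXB#)
All input consumed in state s0 with stack XAXB#.

XAXB#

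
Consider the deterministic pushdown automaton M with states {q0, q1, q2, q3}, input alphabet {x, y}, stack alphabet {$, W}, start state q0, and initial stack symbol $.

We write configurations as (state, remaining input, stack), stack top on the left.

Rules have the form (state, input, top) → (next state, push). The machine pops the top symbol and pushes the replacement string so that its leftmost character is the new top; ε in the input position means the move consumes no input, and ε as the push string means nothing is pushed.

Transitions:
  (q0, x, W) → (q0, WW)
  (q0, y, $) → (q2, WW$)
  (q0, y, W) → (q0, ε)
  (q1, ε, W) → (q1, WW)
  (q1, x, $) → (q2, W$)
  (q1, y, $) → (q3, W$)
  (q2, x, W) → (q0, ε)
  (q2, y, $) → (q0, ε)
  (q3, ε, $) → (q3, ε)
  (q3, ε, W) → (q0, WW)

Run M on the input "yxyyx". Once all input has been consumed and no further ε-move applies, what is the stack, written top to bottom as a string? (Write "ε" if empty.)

W$

(q0, yxyyx, $) ⊢ (q2, xyyx, WW$) ⊢ (q0, yyx, W$) ⊢ (q0, yx, $) ⊢ (q2, x, WW$) ⊢ (q0, ε, W$)
All input consumed in state q0 with stack W$.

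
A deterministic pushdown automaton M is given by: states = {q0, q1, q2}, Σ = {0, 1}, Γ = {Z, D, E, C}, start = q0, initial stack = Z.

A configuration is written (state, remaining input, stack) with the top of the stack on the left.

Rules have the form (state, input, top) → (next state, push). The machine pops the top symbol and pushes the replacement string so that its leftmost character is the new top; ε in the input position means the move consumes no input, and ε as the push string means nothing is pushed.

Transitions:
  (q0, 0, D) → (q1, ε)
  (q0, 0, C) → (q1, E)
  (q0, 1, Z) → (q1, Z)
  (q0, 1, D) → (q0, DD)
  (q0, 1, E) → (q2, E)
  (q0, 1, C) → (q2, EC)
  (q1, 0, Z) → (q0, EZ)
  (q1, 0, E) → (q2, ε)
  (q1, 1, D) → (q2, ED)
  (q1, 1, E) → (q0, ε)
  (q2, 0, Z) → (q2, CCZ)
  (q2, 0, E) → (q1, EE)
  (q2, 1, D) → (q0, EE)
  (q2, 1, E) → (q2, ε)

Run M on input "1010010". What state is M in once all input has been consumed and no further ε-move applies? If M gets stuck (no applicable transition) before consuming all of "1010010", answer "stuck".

(q0, 1010010, Z)
  read 1, top Z: go to q1, push Z → (q1, 010010, Z)
  read 0, top Z: go to q0, push EZ → (q0, 10010, EZ)
  read 1, top E: go to q2, push E → (q2, 0010, EZ)
  read 0, top E: go to q1, push EE → (q1, 010, EEZ)
  read 0, top E: go to q2, push ε → (q2, 10, EZ)
  read 1, top E: go to q2, push ε → (q2, 0, Z)
  read 0, top Z: go to q2, push CCZ → (q2, ε, CCZ)
All input consumed; M is in state q2.

q2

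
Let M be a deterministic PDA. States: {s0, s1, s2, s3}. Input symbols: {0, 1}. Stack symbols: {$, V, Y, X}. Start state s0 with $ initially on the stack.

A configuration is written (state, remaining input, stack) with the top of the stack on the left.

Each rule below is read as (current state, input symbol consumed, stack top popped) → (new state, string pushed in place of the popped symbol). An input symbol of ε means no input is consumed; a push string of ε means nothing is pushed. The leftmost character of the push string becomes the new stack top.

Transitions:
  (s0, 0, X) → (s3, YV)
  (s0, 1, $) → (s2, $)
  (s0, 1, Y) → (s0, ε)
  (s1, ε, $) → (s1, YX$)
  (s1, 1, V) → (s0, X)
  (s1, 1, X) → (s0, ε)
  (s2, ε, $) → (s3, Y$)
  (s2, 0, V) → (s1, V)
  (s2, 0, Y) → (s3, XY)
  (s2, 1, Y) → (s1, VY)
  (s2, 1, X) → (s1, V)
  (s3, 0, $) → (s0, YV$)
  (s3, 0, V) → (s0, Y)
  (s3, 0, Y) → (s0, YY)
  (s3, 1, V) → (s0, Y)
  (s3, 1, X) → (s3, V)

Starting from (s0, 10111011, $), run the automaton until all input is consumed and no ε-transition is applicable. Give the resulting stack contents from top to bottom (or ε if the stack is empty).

$

(s0, 10111011, $)
  read 1, top $: go to s2, push $ → (s2, 0111011, $)
  ε-move, top $: go to s3, push Y$ → (s3, 0111011, Y$)
  read 0, top Y: go to s0, push YY → (s0, 111011, YY$)
  read 1, top Y: go to s0, push ε → (s0, 11011, Y$)
  read 1, top Y: go to s0, push ε → (s0, 1011, $)
  read 1, top $: go to s2, push $ → (s2, 011, $)
  ε-move, top $: go to s3, push Y$ → (s3, 011, Y$)
  read 0, top Y: go to s0, push YY → (s0, 11, YY$)
  read 1, top Y: go to s0, push ε → (s0, 1, Y$)
  read 1, top Y: go to s0, push ε → (s0, ε, $)
All input consumed in state s0 with stack $.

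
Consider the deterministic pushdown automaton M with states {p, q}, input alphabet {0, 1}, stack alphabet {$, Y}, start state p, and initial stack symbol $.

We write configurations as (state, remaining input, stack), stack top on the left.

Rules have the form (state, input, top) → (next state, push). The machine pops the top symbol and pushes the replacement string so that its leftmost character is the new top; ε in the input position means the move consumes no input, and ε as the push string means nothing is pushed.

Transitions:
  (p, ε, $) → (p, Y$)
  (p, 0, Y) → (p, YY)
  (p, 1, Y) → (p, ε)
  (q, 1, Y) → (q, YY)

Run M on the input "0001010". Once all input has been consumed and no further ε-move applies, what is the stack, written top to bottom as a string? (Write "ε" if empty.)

YYYY$

(p, 0001010, $)
  ε-move, top $: go to p, push Y$ → (p, 0001010, Y$)
  read 0, top Y: go to p, push YY → (p, 001010, YY$)
  read 0, top Y: go to p, push YY → (p, 01010, YYY$)
  read 0, top Y: go to p, push YY → (p, 1010, YYYY$)
  read 1, top Y: go to p, push ε → (p, 010, YYY$)
  read 0, top Y: go to p, push YY → (p, 10, YYYY$)
  read 1, top Y: go to p, push ε → (p, 0, YYY$)
  read 0, top Y: go to p, push YY → (p, ε, YYYY$)
All input consumed in state p with stack YYYY$.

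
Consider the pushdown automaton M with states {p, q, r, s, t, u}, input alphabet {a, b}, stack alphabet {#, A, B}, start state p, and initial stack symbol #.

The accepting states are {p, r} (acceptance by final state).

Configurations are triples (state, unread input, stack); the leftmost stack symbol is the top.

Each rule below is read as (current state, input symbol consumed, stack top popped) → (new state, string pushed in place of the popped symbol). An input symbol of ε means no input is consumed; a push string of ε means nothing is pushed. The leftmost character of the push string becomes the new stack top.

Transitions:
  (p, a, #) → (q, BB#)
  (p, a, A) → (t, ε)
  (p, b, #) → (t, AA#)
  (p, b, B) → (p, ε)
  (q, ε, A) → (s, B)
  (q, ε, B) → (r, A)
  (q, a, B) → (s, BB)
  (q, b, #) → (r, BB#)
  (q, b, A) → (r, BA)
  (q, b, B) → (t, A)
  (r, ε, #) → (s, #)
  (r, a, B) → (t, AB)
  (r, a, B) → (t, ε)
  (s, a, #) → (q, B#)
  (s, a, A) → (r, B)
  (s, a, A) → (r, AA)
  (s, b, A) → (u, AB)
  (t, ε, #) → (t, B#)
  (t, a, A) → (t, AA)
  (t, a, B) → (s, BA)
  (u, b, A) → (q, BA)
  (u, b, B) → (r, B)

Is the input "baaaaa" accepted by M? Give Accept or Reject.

No computation consumes all input and reaches a final state.

Reject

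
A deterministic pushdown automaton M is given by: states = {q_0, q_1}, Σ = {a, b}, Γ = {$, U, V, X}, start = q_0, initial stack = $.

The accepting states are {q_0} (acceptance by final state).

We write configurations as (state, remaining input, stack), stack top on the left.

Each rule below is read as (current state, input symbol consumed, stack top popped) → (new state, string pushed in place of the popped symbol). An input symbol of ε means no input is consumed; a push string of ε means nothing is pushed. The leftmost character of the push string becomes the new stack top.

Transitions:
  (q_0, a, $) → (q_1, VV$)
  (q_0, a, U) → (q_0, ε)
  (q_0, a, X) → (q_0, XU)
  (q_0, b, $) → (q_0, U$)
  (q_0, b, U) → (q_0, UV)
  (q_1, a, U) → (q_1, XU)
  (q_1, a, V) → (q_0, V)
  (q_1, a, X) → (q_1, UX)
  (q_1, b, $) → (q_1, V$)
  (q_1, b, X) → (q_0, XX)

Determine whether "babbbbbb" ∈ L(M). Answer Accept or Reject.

(q_0, babbbbbb, $) ⊢ (q_0, abbbbbb, U$) ⊢ (q_0, bbbbbb, $) ⊢ (q_0, bbbbb, U$) ⊢ (q_0, bbbb, UV$) ⊢ (q_0, bbb, UVV$) ⊢ (q_0, bb, UVVV$) ⊢ (q_0, b, UVVVV$) ⊢ (q_0, ε, UVVVVV$)
All input consumed; state q_0 ∈ F.

Accept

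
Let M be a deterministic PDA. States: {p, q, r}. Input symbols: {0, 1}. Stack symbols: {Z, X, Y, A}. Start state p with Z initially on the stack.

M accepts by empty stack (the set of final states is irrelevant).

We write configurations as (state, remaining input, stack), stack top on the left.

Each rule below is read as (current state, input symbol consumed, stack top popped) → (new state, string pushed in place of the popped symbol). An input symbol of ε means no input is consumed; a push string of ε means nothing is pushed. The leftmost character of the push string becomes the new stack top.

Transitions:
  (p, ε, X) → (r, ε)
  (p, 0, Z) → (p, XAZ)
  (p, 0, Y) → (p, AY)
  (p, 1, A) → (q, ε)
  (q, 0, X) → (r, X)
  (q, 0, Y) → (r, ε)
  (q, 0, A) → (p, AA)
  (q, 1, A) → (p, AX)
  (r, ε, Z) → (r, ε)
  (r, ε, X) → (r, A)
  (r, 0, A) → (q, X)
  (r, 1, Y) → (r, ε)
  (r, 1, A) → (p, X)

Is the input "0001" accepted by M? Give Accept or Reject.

(p, 0001, Z)
  read 0, top Z: go to p, push XAZ → (p, 001, XAZ)
  ε-move, top X: go to r, push ε → (r, 001, AZ)
  read 0, top A: go to q, push X → (q, 01, XZ)
  read 0, top X: go to r, push X → (r, 1, XZ)
  ε-move, top X: go to r, push A → (r, 1, AZ)
  read 1, top A: go to p, push X → (p, ε, XZ)
  ε-move, top X: go to r, push ε → (r, ε, Z)
  ε-move, top Z: go to r, push ε → (r, ε, ε)
All input consumed and the stack is empty.

Accept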